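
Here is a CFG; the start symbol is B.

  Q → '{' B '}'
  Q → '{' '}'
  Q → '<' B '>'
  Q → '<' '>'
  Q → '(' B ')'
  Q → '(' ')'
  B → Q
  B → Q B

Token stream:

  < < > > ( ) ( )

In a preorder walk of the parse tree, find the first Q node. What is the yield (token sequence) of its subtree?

[B [Q < [B [Q < >]] >] [B [Q ( )] [B [Q ( )]]]]

< < > >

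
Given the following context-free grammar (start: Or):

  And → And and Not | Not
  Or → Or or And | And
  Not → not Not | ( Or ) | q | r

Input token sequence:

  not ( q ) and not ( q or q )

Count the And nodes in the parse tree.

5

[Or [And [And [Not not [Not ( [Or [And [Not q]]] )]]] and [Not not [Not ( [Or [Or [And [Not q]]] or [And [Not q]]] )]]]]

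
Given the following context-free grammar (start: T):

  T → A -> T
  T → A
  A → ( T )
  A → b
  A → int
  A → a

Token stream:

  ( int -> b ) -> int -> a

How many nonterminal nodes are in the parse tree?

10

[T [A ( [T [A int] -> [T [A b]]] )] -> [T [A int] -> [T [A a]]]]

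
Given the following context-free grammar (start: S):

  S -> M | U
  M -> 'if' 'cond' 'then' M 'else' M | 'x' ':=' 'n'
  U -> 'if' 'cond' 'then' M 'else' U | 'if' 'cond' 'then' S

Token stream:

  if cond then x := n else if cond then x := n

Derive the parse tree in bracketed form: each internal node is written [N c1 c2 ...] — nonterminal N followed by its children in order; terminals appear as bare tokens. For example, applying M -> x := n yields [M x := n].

S
U
if cond then M else U
if cond then x := n else U
if cond then x := n else if cond then S
if cond then x := n else if cond then M
if cond then x := n else if cond then x := n

[S [U if cond then [M x := n] else [U if cond then [S [M x := n]]]]]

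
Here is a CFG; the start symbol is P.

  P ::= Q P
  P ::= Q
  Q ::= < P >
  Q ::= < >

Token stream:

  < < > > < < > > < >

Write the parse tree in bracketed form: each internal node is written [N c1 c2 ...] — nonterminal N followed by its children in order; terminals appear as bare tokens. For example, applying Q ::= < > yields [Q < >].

P
Q P
< P > P
< Q > P
< < > > P
< < > > Q P
< < > > < P > P
< < > > < Q > P
< < > > < < > > P
< < > > < < > > Q
< < > > < < > > < >

[P [Q < [P [Q < >]] >] [P [Q < [P [Q < >]] >] [P [Q < >]]]]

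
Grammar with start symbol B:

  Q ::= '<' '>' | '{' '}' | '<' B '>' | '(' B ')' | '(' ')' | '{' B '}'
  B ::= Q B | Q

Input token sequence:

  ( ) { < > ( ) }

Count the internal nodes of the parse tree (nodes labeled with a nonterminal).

8

[B [Q ( )] [B [Q { [B [Q < >] [B [Q ( )]]] }]]]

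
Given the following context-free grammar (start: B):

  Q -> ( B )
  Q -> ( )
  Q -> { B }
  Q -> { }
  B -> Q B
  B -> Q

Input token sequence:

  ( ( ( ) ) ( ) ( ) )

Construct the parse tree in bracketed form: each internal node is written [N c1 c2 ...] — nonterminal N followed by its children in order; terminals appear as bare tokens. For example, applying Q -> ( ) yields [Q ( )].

[B [Q ( [B [Q ( [B [Q ( )]] )] [B [Q ( )] [B [Q ( )]]]] )]]

B
Q
( B )
( Q B )
( ( B ) B )
( ( Q ) B )
( ( ( ) ) B )
( ( ( ) ) Q B )
( ( ( ) ) ( ) B )
( ( ( ) ) ( ) Q )
( ( ( ) ) ( ) ( ) )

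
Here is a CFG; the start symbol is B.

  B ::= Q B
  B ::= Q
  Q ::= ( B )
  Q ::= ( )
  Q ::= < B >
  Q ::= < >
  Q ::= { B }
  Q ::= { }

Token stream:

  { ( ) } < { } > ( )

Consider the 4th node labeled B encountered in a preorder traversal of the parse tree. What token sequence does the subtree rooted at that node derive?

[B [Q { [B [Q ( )]] }] [B [Q < [B [Q { }]] >] [B [Q ( )]]]]

{ }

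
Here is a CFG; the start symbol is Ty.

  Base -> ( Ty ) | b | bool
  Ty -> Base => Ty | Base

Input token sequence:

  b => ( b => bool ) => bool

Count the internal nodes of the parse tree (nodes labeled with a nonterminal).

[Ty [Base b] => [Ty [Base ( [Ty [Base b] => [Ty [Base bool]]] )] => [Ty [Base bool]]]]

10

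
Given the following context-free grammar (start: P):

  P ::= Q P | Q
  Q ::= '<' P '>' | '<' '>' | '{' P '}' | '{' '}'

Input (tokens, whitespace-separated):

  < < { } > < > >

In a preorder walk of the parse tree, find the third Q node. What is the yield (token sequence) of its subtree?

[P [Q < [P [Q < [P [Q { }]] >] [P [Q < >]]] >]]

{ }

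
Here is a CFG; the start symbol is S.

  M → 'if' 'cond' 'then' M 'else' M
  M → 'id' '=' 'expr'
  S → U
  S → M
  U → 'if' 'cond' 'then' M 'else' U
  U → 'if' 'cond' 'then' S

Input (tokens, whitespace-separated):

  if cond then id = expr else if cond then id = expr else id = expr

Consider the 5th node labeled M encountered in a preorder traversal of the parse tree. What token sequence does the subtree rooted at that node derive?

id = expr

[S [M if cond then [M id = expr] else [M if cond then [M id = expr] else [M id = expr]]]]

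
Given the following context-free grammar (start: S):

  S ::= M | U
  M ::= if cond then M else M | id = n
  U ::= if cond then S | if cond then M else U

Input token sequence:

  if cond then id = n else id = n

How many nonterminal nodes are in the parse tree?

[S [M if cond then [M id = n] else [M id = n]]]

4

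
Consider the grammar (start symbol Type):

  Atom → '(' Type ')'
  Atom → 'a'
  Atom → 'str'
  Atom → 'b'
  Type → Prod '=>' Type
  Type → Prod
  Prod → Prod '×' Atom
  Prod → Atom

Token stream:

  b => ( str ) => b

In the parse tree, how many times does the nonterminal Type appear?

[Type [Prod [Atom b]] => [Type [Prod [Atom ( [Type [Prod [Atom str]]] )]] => [Type [Prod [Atom b]]]]]

4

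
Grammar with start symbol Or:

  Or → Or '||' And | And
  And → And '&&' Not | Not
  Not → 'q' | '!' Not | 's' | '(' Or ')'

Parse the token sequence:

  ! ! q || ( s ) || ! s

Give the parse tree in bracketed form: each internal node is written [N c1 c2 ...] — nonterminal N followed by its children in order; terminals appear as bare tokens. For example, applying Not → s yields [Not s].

Or
Or || And
Or || And || And
And || And || And
Not || And || And
! Not || And || And
! ! Not || And || And
! ! q || And || And
! ! q || Not || And
! ! q || ( Or ) || And
! ! q || ( And ) || And
! ! q || ( Not ) || And
! ! q || ( s ) || And
! ! q || ( s ) || Not
! ! q || ( s ) || ! Not
! ! q || ( s ) || ! s

[Or [Or [Or [And [Not ! [Not ! [Not q]]]]] || [And [Not ( [Or [And [Not s]]] )]]] || [And [Not ! [Not s]]]]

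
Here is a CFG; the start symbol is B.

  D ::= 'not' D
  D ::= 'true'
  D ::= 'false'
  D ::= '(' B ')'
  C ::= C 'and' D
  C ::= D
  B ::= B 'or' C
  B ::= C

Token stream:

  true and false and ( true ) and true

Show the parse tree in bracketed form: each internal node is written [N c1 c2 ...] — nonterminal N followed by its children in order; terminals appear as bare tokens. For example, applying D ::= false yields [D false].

[B [C [C [C [C [D true]] and [D false]] and [D ( [B [C [D true]]] )]] and [D true]]]

B
C
C and D
C and D and D
C and D and D and D
D and D and D and D
true and D and D and D
true and false and D and D
true and false and ( B ) and D
true and false and ( C ) and D
true and false and ( D ) and D
true and false and ( true ) and D
true and false and ( true ) and true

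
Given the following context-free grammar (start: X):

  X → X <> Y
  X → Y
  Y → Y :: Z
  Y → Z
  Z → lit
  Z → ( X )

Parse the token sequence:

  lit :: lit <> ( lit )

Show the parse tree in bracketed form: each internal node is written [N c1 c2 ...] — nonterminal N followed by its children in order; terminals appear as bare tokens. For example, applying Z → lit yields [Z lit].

X
X <> Y
Y <> Y
Y :: Z <> Y
Z :: Z <> Y
lit :: Z <> Y
lit :: lit <> Y
lit :: lit <> Z
lit :: lit <> ( X )
lit :: lit <> ( Y )
lit :: lit <> ( Z )
lit :: lit <> ( lit )

[X [X [Y [Y [Z lit]] :: [Z lit]]] <> [Y [Z ( [X [Y [Z lit]]] )]]]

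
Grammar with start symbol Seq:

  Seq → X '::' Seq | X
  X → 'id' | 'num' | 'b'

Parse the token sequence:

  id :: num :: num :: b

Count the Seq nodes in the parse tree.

[Seq [X id] :: [Seq [X num] :: [Seq [X num] :: [Seq [X b]]]]]

4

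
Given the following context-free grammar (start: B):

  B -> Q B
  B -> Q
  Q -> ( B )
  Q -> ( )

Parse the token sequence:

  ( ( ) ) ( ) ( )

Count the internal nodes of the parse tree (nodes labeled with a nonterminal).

[B [Q ( [B [Q ( )]] )] [B [Q ( )] [B [Q ( )]]]]

8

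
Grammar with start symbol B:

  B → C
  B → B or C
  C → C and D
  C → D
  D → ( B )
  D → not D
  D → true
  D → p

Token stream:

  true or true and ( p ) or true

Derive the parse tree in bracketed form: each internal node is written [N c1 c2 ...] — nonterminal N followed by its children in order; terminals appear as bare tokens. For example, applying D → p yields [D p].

B
B or C
B or C or C
C or C or C
D or C or C
true or C or C
true or C and D or C
true or D and D or C
true or true and D or C
true or true and ( B ) or C
true or true and ( C ) or C
true or true and ( D ) or C
true or true and ( p ) or C
true or true and ( p ) or D
true or true and ( p ) or true

[B [B [B [C [D true]]] or [C [C [D true]] and [D ( [B [C [D p]]] )]]] or [C [D true]]]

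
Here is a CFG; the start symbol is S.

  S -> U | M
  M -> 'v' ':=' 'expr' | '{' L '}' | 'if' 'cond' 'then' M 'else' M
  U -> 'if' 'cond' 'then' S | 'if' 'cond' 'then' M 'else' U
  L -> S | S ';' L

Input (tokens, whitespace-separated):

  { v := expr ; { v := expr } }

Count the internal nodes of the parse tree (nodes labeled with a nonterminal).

11

[S [M { [L [S [M v := expr]] ; [L [S [M { [L [S [M v := expr]]] }]]]] }]]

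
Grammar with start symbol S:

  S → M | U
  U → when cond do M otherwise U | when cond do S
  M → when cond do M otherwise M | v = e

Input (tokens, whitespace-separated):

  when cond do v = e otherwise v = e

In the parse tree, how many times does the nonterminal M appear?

[S [M when cond do [M v = e] otherwise [M v = e]]]

3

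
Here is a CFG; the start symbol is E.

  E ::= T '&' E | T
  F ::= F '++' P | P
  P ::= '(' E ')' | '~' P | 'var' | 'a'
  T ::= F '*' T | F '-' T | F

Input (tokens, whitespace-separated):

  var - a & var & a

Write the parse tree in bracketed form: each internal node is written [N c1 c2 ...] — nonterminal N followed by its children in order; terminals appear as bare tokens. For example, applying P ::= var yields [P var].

[E [T [F [P var]] - [T [F [P a]]]] & [E [T [F [P var]]] & [E [T [F [P a]]]]]]

E
T & E
F - T & E
P - T & E
var - T & E
var - F & E
var - P & E
var - a & E
var - a & T & E
var - a & F & E
var - a & P & E
var - a & var & E
var - a & var & T
var - a & var & F
var - a & var & P
var - a & var & a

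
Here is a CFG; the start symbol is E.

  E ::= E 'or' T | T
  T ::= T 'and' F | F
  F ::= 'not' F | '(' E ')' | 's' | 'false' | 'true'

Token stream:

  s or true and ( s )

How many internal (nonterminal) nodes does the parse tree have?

[E [E [T [F s]]] or [T [T [F true]] and [F ( [E [T [F s]]] )]]]

11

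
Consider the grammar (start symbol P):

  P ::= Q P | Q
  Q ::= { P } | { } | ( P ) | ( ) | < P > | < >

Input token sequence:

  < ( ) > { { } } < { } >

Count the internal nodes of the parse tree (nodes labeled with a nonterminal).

[P [Q < [P [Q ( )]] >] [P [Q { [P [Q { }]] }] [P [Q < [P [Q { }]] >]]]]

12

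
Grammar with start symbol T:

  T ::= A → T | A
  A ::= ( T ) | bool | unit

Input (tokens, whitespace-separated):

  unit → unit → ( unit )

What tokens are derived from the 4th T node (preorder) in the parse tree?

[T [A unit] → [T [A unit] → [T [A ( [T [A unit]] )]]]]

unit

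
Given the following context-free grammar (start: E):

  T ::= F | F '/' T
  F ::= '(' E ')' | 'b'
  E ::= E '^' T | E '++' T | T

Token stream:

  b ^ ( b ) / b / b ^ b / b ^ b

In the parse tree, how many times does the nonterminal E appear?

5

[E [E [E [E [T [F b]]] ^ [T [F ( [E [T [F b]]] )] / [T [F b] / [T [F b]]]]] ^ [T [F b] / [T [F b]]]] ^ [T [F b]]]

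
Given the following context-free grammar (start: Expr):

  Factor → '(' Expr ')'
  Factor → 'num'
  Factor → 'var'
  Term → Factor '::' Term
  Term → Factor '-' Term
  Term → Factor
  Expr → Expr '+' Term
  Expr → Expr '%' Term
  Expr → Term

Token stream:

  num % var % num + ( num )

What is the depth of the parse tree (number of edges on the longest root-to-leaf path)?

[Expr [Expr [Expr [Expr [Term [Factor num]]] % [Term [Factor var]]] % [Term [Factor num]]] + [Term [Factor ( [Expr [Term [Factor num]]] )]]]

6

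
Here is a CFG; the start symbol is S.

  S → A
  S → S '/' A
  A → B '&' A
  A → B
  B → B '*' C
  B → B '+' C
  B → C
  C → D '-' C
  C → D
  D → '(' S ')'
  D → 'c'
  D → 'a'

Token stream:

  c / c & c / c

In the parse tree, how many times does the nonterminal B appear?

[S [S [S [A [B [C [D c]]]]] / [A [B [C [D c]]] & [A [B [C [D c]]]]]] / [A [B [C [D c]]]]]

4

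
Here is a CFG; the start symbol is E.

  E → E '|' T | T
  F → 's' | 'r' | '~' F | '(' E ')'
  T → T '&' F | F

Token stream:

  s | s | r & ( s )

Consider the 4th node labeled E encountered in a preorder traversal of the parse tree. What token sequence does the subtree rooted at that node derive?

s

[E [E [E [T [F s]]] | [T [F s]]] | [T [T [F r]] & [F ( [E [T [F s]]] )]]]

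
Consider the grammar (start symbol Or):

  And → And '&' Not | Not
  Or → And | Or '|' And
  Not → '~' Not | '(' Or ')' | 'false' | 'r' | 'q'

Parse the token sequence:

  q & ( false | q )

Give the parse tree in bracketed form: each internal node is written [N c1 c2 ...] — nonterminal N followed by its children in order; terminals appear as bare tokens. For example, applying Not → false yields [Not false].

[Or [And [And [Not q]] & [Not ( [Or [Or [And [Not false]]] | [And [Not q]]] )]]]

Or
And
And & Not
Not & Not
q & Not
q & ( Or )
q & ( Or | And )
q & ( And | And )
q & ( Not | And )
q & ( false | And )
q & ( false | Not )
q & ( false | q )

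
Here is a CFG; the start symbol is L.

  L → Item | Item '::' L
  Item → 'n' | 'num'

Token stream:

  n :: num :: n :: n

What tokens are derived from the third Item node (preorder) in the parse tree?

[L [Item n] :: [L [Item num] :: [L [Item n] :: [L [Item n]]]]]

n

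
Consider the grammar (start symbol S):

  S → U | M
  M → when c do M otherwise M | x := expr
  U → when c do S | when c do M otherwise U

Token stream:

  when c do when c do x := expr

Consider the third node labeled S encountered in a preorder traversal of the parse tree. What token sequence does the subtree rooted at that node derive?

[S [U when c do [S [U when c do [S [M x := expr]]]]]]

x := expr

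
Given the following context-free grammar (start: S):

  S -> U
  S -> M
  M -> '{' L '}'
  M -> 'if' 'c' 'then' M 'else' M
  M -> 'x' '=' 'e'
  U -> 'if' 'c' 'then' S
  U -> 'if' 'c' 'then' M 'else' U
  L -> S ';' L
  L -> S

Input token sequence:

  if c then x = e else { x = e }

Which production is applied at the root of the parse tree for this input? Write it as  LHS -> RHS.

S -> M

[S [M if c then [M x = e] else [M { [L [S [M x = e]]] }]]]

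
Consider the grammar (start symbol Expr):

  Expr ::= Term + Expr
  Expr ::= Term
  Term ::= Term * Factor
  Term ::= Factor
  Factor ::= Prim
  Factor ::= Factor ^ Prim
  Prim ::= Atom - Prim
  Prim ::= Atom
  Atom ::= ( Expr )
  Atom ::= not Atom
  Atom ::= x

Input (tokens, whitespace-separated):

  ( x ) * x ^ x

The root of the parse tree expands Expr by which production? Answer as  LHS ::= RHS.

[Expr [Term [Term [Factor [Prim [Atom ( [Expr [Term [Factor [Prim [Atom x]]]]] )]]]] * [Factor [Factor [Prim [Atom x]]] ^ [Prim [Atom x]]]]]

Expr ::= Term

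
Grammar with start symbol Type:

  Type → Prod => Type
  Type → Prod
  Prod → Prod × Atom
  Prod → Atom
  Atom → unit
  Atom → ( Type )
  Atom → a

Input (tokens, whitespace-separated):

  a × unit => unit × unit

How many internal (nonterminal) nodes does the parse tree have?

10

[Type [Prod [Prod [Atom a]] × [Atom unit]] => [Type [Prod [Prod [Atom unit]] × [Atom unit]]]]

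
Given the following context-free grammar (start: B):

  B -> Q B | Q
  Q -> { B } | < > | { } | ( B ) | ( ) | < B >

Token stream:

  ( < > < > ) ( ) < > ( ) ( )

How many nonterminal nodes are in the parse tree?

14

[B [Q ( [B [Q < >] [B [Q < >]]] )] [B [Q ( )] [B [Q < >] [B [Q ( )] [B [Q ( )]]]]]]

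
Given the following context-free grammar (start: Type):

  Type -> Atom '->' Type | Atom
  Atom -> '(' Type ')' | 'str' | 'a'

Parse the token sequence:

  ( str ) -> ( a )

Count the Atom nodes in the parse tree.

4

[Type [Atom ( [Type [Atom str]] )] -> [Type [Atom ( [Type [Atom a]] )]]]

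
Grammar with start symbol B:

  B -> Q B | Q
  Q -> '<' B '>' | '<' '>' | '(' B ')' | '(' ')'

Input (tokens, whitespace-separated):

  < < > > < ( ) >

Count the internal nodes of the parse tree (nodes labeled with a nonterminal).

8

[B [Q < [B [Q < >]] >] [B [Q < [B [Q ( )]] >]]]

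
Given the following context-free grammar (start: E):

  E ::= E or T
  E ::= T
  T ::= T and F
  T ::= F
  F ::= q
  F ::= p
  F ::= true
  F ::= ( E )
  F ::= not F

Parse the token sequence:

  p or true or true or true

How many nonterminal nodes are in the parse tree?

12

[E [E [E [E [T [F p]]] or [T [F true]]] or [T [F true]]] or [T [F true]]]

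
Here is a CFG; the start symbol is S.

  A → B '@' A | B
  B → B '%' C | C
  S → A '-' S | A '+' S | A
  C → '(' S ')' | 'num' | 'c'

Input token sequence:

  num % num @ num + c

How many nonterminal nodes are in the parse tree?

13

[S [A [B [B [C num]] % [C num]] @ [A [B [C num]]]] + [S [A [B [C c]]]]]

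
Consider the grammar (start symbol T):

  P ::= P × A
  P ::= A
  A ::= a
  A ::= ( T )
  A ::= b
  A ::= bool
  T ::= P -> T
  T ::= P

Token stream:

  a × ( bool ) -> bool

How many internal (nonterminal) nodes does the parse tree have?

[T [P [P [A a]] × [A ( [T [P [A bool]]] )]] -> [T [P [A bool]]]]

11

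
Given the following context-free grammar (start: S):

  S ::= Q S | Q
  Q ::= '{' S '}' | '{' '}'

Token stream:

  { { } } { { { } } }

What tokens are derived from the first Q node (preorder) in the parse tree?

[S [Q { [S [Q { }]] }] [S [Q { [S [Q { [S [Q { }]] }]] }]]]

{ { } }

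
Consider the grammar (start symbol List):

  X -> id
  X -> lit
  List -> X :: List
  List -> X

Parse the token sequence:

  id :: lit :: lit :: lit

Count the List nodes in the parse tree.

[List [X id] :: [List [X lit] :: [List [X lit] :: [List [X lit]]]]]

4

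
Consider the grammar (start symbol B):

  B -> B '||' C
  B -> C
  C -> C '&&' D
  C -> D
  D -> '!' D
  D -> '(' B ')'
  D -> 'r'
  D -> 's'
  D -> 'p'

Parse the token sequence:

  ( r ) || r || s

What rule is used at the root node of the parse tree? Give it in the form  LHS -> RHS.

B -> B '||' C

[B [B [B [C [D ( [B [C [D r]]] )]]] || [C [D r]]] || [C [D s]]]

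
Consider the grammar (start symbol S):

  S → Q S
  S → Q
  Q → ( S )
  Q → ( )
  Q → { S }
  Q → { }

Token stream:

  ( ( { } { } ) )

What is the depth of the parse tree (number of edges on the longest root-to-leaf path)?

7

[S [Q ( [S [Q ( [S [Q { }] [S [Q { }]]] )]] )]]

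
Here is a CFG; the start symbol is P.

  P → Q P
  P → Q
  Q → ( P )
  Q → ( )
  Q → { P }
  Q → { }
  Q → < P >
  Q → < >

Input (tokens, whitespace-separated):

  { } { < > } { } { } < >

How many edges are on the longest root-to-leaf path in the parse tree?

[P [Q { }] [P [Q { [P [Q < >]] }] [P [Q { }] [P [Q { }] [P [Q < >]]]]]]

6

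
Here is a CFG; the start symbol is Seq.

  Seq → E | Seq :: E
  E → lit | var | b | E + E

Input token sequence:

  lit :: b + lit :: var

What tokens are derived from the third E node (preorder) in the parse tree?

b

[Seq [Seq [Seq [E lit]] :: [E [E b] + [E lit]]] :: [E var]]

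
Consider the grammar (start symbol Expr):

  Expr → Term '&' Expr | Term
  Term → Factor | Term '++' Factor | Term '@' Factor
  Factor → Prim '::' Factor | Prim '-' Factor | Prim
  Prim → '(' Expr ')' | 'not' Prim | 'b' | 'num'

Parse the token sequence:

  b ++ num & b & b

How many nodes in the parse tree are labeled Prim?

4

[Expr [Term [Term [Factor [Prim b]]] ++ [Factor [Prim num]]] & [Expr [Term [Factor [Prim b]]] & [Expr [Term [Factor [Prim b]]]]]]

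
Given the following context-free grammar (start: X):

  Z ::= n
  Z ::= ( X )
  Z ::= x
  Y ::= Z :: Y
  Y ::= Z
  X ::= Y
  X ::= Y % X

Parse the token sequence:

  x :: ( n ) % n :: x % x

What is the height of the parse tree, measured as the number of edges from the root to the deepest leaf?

7

[X [Y [Z x] :: [Y [Z ( [X [Y [Z n]]] )]]] % [X [Y [Z n] :: [Y [Z x]]] % [X [Y [Z x]]]]]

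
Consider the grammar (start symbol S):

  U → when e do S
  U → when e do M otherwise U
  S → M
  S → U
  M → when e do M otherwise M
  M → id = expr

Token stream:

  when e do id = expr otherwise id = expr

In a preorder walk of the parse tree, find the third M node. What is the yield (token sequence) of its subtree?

[S [M when e do [M id = expr] otherwise [M id = expr]]]

id = expr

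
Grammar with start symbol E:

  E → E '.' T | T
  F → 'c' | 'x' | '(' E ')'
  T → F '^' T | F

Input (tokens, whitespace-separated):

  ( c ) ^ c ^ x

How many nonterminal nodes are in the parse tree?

10

[E [T [F ( [E [T [F c]]] )] ^ [T [F c] ^ [T [F x]]]]]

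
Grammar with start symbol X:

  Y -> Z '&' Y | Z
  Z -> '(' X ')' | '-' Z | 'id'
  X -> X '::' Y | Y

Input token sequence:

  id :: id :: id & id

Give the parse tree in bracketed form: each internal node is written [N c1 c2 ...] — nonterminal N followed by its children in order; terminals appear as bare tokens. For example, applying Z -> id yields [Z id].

[X [X [X [Y [Z id]]] :: [Y [Z id]]] :: [Y [Z id] & [Y [Z id]]]]

X
X :: Y
X :: Y :: Y
Y :: Y :: Y
Z :: Y :: Y
id :: Y :: Y
id :: Z :: Y
id :: id :: Y
id :: id :: Z & Y
id :: id :: id & Y
id :: id :: id & Z
id :: id :: id & id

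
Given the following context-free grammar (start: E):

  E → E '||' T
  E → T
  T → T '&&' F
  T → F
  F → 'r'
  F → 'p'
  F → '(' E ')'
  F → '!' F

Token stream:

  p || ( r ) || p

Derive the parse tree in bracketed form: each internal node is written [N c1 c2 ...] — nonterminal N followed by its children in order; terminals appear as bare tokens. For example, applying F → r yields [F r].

[E [E [E [T [F p]]] || [T [F ( [E [T [F r]]] )]]] || [T [F p]]]

E
E || T
E || T || T
T || T || T
F || T || T
p || T || T
p || F || T
p || ( E ) || T
p || ( T ) || T
p || ( F ) || T
p || ( r ) || T
p || ( r ) || F
p || ( r ) || p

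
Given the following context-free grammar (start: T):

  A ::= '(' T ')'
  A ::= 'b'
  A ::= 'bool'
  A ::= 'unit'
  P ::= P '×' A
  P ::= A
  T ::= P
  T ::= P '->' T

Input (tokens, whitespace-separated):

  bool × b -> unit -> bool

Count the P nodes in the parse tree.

[T [P [P [A bool]] × [A b]] -> [T [P [A unit]] -> [T [P [A bool]]]]]

4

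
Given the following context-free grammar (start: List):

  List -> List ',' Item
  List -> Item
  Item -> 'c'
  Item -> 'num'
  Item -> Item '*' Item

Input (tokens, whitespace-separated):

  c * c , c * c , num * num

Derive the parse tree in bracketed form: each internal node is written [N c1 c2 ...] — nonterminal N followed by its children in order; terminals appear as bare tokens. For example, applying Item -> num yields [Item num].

List
List , Item
List , Item , Item
Item , Item , Item
Item * Item , Item , Item
c * Item , Item , Item
c * c , Item , Item
c * c , Item * Item , Item
c * c , c * Item , Item
c * c , c * c , Item
c * c , c * c , Item * Item
c * c , c * c , num * Item
c * c , c * c , num * num

[List [List [List [Item [Item c] * [Item c]]] , [Item [Item c] * [Item c]]] , [Item [Item num] * [Item num]]]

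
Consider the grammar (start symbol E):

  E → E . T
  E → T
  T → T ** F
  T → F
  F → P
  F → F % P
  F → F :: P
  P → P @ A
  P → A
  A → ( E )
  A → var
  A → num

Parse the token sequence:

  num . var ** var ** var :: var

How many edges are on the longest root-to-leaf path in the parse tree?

7

[E [E [T [F [P [A num]]]]] . [T [T [T [F [P [A var]]]] ** [F [P [A var]]]] ** [F [F [P [A var]]] :: [P [A var]]]]]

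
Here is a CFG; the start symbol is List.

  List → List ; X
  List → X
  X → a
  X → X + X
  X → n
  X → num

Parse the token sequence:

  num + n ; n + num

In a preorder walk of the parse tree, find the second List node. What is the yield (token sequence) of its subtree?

[List [List [X [X num] + [X n]]] ; [X [X n] + [X num]]]

num + n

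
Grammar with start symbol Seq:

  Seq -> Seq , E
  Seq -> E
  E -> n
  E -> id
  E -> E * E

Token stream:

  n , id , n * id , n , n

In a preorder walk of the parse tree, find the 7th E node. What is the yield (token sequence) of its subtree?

n

[Seq [Seq [Seq [Seq [Seq [E n]] , [E id]] , [E [E n] * [E id]]] , [E n]] , [E n]]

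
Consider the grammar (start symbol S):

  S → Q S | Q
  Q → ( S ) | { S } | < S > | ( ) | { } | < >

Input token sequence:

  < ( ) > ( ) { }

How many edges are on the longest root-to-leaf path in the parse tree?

[S [Q < [S [Q ( )]] >] [S [Q ( )] [S [Q { }]]]]

4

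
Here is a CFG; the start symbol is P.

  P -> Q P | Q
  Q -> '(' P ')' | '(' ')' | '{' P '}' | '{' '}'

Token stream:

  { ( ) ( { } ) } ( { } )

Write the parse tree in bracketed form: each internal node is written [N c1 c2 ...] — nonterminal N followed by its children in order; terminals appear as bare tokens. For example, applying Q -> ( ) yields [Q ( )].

P
Q P
{ P } P
{ Q P } P
{ ( ) P } P
{ ( ) Q } P
{ ( ) ( P ) } P
{ ( ) ( Q ) } P
{ ( ) ( { } ) } P
{ ( ) ( { } ) } Q
{ ( ) ( { } ) } ( P )
{ ( ) ( { } ) } ( Q )
{ ( ) ( { } ) } ( { } )

[P [Q { [P [Q ( )] [P [Q ( [P [Q { }]] )]]] }] [P [Q ( [P [Q { }]] )]]]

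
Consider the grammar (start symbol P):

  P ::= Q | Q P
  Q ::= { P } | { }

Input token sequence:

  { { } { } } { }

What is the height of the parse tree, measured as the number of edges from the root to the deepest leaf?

5

[P [Q { [P [Q { }] [P [Q { }]]] }] [P [Q { }]]]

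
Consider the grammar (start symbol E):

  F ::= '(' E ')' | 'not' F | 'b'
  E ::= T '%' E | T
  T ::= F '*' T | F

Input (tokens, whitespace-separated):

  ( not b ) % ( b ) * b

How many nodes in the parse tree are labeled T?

5

[E [T [F ( [E [T [F not [F b]]]] )]] % [E [T [F ( [E [T [F b]]] )] * [T [F b]]]]]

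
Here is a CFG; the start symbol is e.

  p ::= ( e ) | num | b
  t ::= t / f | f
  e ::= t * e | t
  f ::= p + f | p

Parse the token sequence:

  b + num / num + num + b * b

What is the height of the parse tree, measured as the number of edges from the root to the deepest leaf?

6

[e [t [t [f [p b] + [f [p num]]]] / [f [p num] + [f [p num] + [f [p b]]]]] * [e [t [f [p b]]]]]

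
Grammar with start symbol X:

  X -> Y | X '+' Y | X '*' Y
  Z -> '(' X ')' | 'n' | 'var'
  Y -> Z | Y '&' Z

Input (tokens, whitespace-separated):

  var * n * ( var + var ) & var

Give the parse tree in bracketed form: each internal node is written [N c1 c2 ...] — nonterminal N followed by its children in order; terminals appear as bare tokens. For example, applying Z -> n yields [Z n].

X
X * Y
X * Y * Y
Y * Y * Y
Z * Y * Y
var * Y * Y
var * Z * Y
var * n * Y
var * n * Y & Z
var * n * Z & Z
var * n * ( X ) & Z
var * n * ( X + Y ) & Z
var * n * ( Y + Y ) & Z
var * n * ( Z + Y ) & Z
var * n * ( var + Y ) & Z
var * n * ( var + Z ) & Z
var * n * ( var + var ) & Z
var * n * ( var + var ) & var

[X [X [X [Y [Z var]]] * [Y [Z n]]] * [Y [Y [Z ( [X [X [Y [Z var]]] + [Y [Z var]]] )]] & [Z var]]]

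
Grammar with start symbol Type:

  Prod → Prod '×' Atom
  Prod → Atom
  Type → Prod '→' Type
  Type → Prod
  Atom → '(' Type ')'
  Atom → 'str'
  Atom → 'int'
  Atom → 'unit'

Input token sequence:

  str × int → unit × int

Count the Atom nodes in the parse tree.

[Type [Prod [Prod [Atom str]] × [Atom int]] → [Type [Prod [Prod [Atom unit]] × [Atom int]]]]

4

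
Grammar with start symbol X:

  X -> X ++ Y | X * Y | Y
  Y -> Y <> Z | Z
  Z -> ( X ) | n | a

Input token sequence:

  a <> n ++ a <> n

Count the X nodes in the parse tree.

2

[X [X [Y [Y [Z a]] <> [Z n]]] ++ [Y [Y [Z a]] <> [Z n]]]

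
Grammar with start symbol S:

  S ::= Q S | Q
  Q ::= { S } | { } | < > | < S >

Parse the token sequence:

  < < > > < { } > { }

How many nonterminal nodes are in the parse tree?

10

[S [Q < [S [Q < >]] >] [S [Q < [S [Q { }]] >] [S [Q { }]]]]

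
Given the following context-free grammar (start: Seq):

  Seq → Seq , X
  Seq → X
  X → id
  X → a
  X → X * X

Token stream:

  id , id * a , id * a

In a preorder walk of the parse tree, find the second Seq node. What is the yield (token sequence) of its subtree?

[Seq [Seq [Seq [X id]] , [X [X id] * [X a]]] , [X [X id] * [X a]]]

id , id * a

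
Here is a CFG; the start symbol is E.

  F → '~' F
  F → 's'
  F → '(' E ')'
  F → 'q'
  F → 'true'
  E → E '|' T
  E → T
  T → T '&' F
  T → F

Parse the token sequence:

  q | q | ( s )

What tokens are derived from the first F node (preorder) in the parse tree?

q

[E [E [E [T [F q]]] | [T [F q]]] | [T [F ( [E [T [F s]]] )]]]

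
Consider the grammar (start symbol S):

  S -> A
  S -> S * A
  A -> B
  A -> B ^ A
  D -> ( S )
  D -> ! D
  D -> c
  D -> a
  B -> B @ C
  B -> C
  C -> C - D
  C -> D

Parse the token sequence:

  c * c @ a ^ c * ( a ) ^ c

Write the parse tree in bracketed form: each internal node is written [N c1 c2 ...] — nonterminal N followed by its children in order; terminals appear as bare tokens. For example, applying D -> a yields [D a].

[S [S [S [A [B [C [D c]]]]] * [A [B [B [C [D c]]] @ [C [D a]]] ^ [A [B [C [D c]]]]]] * [A [B [C [D ( [S [A [B [C [D a]]]]] )]]] ^ [A [B [C [D c]]]]]]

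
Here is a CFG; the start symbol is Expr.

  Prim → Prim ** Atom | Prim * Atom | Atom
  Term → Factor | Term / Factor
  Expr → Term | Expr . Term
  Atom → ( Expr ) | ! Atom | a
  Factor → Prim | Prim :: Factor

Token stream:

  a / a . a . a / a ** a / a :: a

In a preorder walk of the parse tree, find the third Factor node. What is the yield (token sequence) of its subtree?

[Expr [Expr [Expr [Term [Term [Factor [Prim [Atom a]]]] / [Factor [Prim [Atom a]]]]] . [Term [Factor [Prim [Atom a]]]]] . [Term [Term [Term [Factor [Prim [Atom a]]]] / [Factor [Prim [Prim [Atom a]] ** [Atom a]]]] / [Factor [Prim [Atom a]] :: [Factor [Prim [Atom a]]]]]]

a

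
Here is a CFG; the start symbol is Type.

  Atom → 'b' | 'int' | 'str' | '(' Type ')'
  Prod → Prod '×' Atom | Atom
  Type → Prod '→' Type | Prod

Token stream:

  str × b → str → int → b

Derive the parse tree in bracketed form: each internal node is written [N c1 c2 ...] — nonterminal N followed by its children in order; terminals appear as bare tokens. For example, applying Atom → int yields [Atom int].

Type
Prod → Type
Prod × Atom → Type
Atom × Atom → Type
str × Atom → Type
str × b → Type
str × b → Prod → Type
str × b → Atom → Type
str × b → str → Type
str × b → str → Prod → Type
str × b → str → Atom → Type
str × b → str → int → Type
str × b → str → int → Prod
str × b → str → int → Atom
str × b → str → int → b

[Type [Prod [Prod [Atom str]] × [Atom b]] → [Type [Prod [Atom str]] → [Type [Prod [Atom int]] → [Type [Prod [Atom b]]]]]]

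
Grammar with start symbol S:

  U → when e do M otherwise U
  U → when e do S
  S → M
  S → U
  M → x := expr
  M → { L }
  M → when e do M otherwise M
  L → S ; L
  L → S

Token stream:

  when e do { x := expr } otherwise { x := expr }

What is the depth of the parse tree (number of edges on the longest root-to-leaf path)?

6

[S [M when e do [M { [L [S [M x := expr]]] }] otherwise [M { [L [S [M x := expr]]] }]]]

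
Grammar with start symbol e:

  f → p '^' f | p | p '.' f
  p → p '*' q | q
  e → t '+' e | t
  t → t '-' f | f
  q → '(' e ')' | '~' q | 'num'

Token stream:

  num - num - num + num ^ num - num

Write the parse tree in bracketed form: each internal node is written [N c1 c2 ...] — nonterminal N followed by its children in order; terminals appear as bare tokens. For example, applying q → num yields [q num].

[e [t [t [t [f [p [q num]]]] - [f [p [q num]]]] - [f [p [q num]]]] + [e [t [t [f [p [q num]] ^ [f [p [q num]]]]] - [f [p [q num]]]]]]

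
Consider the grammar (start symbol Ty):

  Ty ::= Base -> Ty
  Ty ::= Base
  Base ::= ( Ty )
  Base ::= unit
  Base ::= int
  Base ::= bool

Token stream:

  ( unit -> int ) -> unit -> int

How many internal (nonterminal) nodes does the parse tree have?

10

[Ty [Base ( [Ty [Base unit] -> [Ty [Base int]]] )] -> [Ty [Base unit] -> [Ty [Base int]]]]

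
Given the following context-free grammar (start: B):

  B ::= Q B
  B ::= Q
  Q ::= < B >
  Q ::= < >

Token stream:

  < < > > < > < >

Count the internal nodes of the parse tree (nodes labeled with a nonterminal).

[B [Q < [B [Q < >]] >] [B [Q < >] [B [Q < >]]]]

8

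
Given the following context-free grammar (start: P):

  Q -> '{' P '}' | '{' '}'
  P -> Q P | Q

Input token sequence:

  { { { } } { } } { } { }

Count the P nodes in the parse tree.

6

[P [Q { [P [Q { [P [Q { }]] }] [P [Q { }]]] }] [P [Q { }] [P [Q { }]]]]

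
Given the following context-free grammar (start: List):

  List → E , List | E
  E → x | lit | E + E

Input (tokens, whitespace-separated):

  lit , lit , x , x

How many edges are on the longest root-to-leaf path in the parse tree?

[List [E lit] , [List [E lit] , [List [E x] , [List [E x]]]]]

5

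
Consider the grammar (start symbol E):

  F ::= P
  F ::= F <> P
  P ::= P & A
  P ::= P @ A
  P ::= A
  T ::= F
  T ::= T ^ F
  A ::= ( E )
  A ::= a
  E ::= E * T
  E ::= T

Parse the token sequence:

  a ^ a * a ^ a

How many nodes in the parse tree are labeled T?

[E [E [T [T [F [P [A a]]]] ^ [F [P [A a]]]]] * [T [T [F [P [A a]]]] ^ [F [P [A a]]]]]

4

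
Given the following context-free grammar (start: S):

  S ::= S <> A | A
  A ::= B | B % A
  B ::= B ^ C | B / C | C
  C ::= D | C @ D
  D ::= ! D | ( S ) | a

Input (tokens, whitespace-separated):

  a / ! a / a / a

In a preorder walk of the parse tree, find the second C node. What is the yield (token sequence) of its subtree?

[S [A [B [B [B [B [C [D a]]] / [C [D ! [D a]]]] / [C [D a]]] / [C [D a]]]]]

! a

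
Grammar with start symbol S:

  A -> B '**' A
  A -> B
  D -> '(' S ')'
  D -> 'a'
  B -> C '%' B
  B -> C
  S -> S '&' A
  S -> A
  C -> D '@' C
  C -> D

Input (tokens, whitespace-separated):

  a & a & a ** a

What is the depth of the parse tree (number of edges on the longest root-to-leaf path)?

[S [S [S [A [B [C [D a]]]]] & [A [B [C [D a]]]]] & [A [B [C [D a]]] ** [A [B [C [D a]]]]]]

7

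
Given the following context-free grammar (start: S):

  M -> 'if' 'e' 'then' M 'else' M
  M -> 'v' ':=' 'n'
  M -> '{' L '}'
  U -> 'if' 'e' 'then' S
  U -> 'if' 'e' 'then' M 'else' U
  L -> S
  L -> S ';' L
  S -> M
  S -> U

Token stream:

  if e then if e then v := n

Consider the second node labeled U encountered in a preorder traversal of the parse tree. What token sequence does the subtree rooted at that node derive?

[S [U if e then [S [U if e then [S [M v := n]]]]]]

if e then v := n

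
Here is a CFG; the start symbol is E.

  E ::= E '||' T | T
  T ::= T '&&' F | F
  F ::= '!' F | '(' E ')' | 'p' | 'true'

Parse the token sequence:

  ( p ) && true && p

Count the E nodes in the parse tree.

[E [T [T [T [F ( [E [T [F p]]] )]] && [F true]] && [F p]]]

2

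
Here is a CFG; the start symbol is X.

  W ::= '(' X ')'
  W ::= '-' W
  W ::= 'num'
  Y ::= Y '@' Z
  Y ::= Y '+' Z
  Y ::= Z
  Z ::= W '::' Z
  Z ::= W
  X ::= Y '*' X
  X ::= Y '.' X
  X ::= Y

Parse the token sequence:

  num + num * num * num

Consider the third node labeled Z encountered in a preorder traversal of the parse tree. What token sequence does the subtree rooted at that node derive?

num

[X [Y [Y [Z [W num]]] + [Z [W num]]] * [X [Y [Z [W num]]] * [X [Y [Z [W num]]]]]]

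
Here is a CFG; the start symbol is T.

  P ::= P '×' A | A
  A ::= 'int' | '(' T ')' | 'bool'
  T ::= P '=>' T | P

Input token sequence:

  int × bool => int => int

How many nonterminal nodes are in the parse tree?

11

[T [P [P [A int]] × [A bool]] => [T [P [A int]] => [T [P [A int]]]]]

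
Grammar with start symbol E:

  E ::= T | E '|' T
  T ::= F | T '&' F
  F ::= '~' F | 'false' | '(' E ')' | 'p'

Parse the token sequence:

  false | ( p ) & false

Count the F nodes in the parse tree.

[E [E [T [F false]]] | [T [T [F ( [E [T [F p]]] )]] & [F false]]]

4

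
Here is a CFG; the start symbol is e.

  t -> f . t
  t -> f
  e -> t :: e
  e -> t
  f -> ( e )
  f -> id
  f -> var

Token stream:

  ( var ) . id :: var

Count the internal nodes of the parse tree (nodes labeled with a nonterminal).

11

[e [t [f ( [e [t [f var]]] )] . [t [f id]]] :: [e [t [f var]]]]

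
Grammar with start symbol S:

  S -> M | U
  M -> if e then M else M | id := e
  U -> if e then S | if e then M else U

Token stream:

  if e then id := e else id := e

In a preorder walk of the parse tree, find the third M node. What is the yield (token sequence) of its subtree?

[S [M if e then [M id := e] else [M id := e]]]

id := e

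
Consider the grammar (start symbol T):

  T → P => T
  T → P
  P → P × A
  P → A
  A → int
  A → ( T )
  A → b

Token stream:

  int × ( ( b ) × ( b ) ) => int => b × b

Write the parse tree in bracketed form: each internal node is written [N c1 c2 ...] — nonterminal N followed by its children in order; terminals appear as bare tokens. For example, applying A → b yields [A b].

[T [P [P [A int]] × [A ( [T [P [P [A ( [T [P [A b]]] )]] × [A ( [T [P [A b]]] )]]] )]] => [T [P [A int]] => [T [P [P [A b]] × [A b]]]]]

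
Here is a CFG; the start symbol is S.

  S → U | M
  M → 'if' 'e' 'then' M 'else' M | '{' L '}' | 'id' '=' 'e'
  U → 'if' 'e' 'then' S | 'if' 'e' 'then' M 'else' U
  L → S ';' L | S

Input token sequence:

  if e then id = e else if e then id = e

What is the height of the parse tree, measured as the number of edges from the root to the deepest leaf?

[S [U if e then [M id = e] else [U if e then [S [M id = e]]]]]

5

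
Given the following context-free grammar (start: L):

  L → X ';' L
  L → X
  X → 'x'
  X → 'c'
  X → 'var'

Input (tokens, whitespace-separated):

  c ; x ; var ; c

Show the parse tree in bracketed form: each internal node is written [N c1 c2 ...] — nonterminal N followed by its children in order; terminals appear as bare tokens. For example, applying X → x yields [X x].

[L [X c] ; [L [X x] ; [L [X var] ; [L [X c]]]]]

L
X ; L
c ; L
c ; X ; L
c ; x ; L
c ; x ; X ; L
c ; x ; var ; L
c ; x ; var ; X
c ; x ; var ; c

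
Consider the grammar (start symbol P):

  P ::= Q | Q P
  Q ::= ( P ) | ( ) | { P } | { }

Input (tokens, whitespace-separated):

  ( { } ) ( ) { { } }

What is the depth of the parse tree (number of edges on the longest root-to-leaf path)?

[P [Q ( [P [Q { }]] )] [P [Q ( )] [P [Q { [P [Q { }]] }]]]]

6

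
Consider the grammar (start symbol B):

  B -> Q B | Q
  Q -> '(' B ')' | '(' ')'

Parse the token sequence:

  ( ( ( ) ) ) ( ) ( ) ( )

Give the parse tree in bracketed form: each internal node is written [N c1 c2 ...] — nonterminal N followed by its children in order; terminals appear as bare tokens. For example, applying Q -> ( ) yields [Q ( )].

B
Q B
( B ) B
( Q ) B
( ( B ) ) B
( ( Q ) ) B
( ( ( ) ) ) B
( ( ( ) ) ) Q B
( ( ( ) ) ) ( ) B
( ( ( ) ) ) ( ) Q B
( ( ( ) ) ) ( ) ( ) B
( ( ( ) ) ) ( ) ( ) Q
( ( ( ) ) ) ( ) ( ) ( )

[B [Q ( [B [Q ( [B [Q ( )]] )]] )] [B [Q ( )] [B [Q ( )] [B [Q ( )]]]]]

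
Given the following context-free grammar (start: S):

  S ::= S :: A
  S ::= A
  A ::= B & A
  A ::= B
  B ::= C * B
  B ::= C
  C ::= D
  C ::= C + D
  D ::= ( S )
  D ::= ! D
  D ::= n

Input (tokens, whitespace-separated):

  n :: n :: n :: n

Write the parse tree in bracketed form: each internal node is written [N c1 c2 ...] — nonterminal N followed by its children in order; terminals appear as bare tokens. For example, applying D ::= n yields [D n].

S
S :: A
S :: A :: A
S :: A :: A :: A
A :: A :: A :: A
B :: A :: A :: A
C :: A :: A :: A
D :: A :: A :: A
n :: A :: A :: A
n :: B :: A :: A
n :: C :: A :: A
n :: D :: A :: A
n :: n :: A :: A
n :: n :: B :: A
n :: n :: C :: A
n :: n :: D :: A
n :: n :: n :: A
n :: n :: n :: B
n :: n :: n :: C
n :: n :: n :: D
n :: n :: n :: n

[S [S [S [S [A [B [C [D n]]]]] :: [A [B [C [D n]]]]] :: [A [B [C [D n]]]]] :: [A [B [C [D n]]]]]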